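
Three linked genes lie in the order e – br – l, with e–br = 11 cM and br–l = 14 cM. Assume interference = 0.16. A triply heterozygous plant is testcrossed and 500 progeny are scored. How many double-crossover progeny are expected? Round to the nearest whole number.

Map distances give recombination frequencies of 0.110 and 0.140 for the two intervals.
With interference 0.16 (so coincidence = 0.84), expected double-crossover frequency = 0.110 × 0.140 × 0.84 = 0.01294.
Expected number = 0.01294 × 500 = 6.47 ≈ 6.

6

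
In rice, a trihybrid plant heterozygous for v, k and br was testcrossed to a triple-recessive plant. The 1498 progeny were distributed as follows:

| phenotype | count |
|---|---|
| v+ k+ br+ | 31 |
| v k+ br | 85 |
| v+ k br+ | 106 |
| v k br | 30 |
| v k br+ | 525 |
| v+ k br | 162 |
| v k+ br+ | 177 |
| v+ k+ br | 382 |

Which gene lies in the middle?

The two most frequent reciprocal classes, v k br+ and v+ k+ br, are the parental types, so the F1 was v k br+ / v+ k+ br.
The two rarest classes, v k br and v+ k+ br+, are the double crossovers. Comparing them with the parentals, only the br allele has switched, so br is the middle locus and the order is k – br – v.

br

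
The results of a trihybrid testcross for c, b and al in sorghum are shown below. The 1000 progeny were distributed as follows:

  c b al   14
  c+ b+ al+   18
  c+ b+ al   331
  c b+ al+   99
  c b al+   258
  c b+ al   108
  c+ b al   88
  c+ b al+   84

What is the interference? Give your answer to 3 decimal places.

0.348

The two most frequent reciprocal classes, c+ b+ al and c b al+, are the parental types, so the F1 was c+ b+ al / c b al+.
The two rarest classes, c+ b+ al+ and c b al, are the double crossovers. Comparing them with the parentals, only the al allele has switched, so al is the middle locus and the order is b – al – c.
b–al: (187 + 32)/1000 = 0.2190; al–c: (192 + 32)/1000 = 0.2240.
Expected DCO frequency = 0.2190 × 0.2240 ≈ 0.04906; observed = 32/1000 ≈ 0.03200.
Coefficient of coincidence = 0.03200/0.04906 ≈ 0.652; interference = 1 − 0.652 = 0.348.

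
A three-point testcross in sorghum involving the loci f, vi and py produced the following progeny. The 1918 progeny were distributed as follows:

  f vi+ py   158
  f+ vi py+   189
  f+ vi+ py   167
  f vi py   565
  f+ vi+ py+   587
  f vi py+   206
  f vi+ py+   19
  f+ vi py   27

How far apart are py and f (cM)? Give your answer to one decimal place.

The two most frequent reciprocal classes, f vi py and f+ vi+ py+, are the parental types, so the F1 was f vi py / f+ vi+ py+.
The two rarest classes, f+ vi py and f vi+ py+, are the double crossovers. Comparing them with the parentals, only the f allele has switched, so f is the middle locus and the order is vi – f – py.
Crossovers in the f–py interval produce the single-crossover classes f vi py+ and f+ vi+ py (206 + 167 = 373) plus the double crossovers (46).
RF(f–py) = (373 + 46) / 1918 = 419/1918 = 0.2185 → 21.8 cM.

21.8 cM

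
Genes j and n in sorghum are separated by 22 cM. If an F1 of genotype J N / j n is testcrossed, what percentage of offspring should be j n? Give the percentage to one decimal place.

A map distance of 22 cM corresponds to a recombination frequency of 0.220.
The F1 is J N / j n, so j n is a parental gamete class with expected frequency (1 − r)/2 = 0.780/2 = 0.3900.
That is 0.3900 = 39.0% of the progeny.

39.0%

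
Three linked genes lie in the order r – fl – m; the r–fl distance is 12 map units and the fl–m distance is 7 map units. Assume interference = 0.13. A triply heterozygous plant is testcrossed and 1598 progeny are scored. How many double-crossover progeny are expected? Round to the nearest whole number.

12

Map distances give recombination frequencies of 0.120 and 0.070 for the two intervals.
With interference 0.13 (so coincidence = 0.87), expected double-crossover frequency = 0.120 × 0.070 × 0.87 = 0.00731.
Expected number = 0.00731 × 1598 = 11.68 ≈ 12.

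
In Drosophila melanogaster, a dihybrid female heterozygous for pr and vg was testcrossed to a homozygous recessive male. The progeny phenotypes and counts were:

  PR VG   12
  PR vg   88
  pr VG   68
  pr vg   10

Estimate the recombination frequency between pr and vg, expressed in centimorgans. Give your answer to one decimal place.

12.4 centimorgans

The two most frequent classes, PR vg (88) and pr VG (68), are the parental types, so the F1 was PR vg / pr VG.
The recombinant classes are PR VG and pr vg: 12 + 10 = 22.
Recombination frequency = 22/178 = 0.1236 ≈ 12.4%, i.e. 12.4 centimorgans.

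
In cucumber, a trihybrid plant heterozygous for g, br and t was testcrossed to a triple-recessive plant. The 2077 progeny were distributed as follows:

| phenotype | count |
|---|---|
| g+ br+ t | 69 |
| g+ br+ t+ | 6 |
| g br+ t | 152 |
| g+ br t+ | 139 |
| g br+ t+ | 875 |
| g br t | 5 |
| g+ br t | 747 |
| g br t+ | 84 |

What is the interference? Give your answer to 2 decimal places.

The two most frequent reciprocal classes, g+ br t and g br+ t+, are the parental types, so the F1 was g+ br t / g br+ t+.
The two rarest classes, g br t and g+ br+ t+, are the double crossovers. Comparing them with the parentals, only the g allele has switched, so g is the middle locus and the order is br – g – t.
br–g: (153 + 11)/2077 = 0.0790; g–t: (291 + 11)/2077 = 0.1454.
Expected DCO frequency = 0.0790 × 0.1454 ≈ 0.01149; observed = 11/2077 ≈ 0.00530.
Coefficient of coincidence = 0.00530/0.01149 ≈ 0.46; interference = 1 − 0.46 = 0.54.

0.54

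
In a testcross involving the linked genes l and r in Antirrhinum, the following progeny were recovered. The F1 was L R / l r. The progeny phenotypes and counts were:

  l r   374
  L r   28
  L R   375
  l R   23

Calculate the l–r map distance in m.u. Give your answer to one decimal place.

The recombinant classes are L r and l R: 28 + 23 = 51.
Recombination frequency = 51/800 = 0.0638 ≈ 6.4%, i.e. 6.4 m.u.

6.4 m.u.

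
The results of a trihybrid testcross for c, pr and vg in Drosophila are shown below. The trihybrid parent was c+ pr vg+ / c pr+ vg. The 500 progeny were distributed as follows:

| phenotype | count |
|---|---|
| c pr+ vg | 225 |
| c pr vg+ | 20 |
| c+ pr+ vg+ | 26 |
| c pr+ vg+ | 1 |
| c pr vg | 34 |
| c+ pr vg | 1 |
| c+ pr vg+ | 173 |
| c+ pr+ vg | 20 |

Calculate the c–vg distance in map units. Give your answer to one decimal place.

The two rarest classes, c+ pr vg and c pr+ vg+, are the double crossovers. Comparing them with the parentals, only the vg allele has switched, so vg is the middle locus and the order is pr – vg – c.
Crossovers in the vg–c interval produce the single-crossover classes c pr vg+ and c+ pr+ vg (20 + 20 = 40) plus the double crossovers (2).
RF(vg–c) = (40 + 2) / 500 = 42/500 = 0.0840 → 8.4 map units.

8.4 map units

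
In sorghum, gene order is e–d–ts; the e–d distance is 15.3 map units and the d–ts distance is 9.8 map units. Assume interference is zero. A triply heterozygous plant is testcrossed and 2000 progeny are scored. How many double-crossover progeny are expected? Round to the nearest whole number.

30

Map distances give recombination frequencies of 0.153 and 0.098 for the two intervals.
With no interference, expected double-crossover frequency = 0.153 × 0.098 = 0.01499.
Expected number = 0.01499 × 2000 = 29.99 ≈ 30.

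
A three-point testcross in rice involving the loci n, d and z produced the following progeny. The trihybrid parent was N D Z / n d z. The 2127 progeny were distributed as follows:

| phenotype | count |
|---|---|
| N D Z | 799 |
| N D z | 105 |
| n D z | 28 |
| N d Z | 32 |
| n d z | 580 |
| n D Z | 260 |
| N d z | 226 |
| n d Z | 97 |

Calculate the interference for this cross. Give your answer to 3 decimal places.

0.108

The two rarest classes, N d Z and n D z, are the double crossovers. Comparing them with the parentals, only the d allele has switched, so d is the middle locus and the order is z – d – n.
z–d: (202 + 60)/2127 = 0.1232; d–n: (486 + 60)/2127 = 0.2567.
Expected DCO frequency = 0.1232 × 0.2567 ≈ 0.03163; observed = 60/2127 ≈ 0.02821.
Coefficient of coincidence = 0.02821/0.03163 ≈ 0.892; interference = 1 − 0.892 = 0.108.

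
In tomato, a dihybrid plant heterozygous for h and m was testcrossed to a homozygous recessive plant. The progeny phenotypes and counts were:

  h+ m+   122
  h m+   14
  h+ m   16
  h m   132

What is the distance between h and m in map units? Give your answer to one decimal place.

10.6 map units

The two most frequent classes, h+ m+ (122) and h m (132), are the parental types, so the F1 was h+ m+ / h m.
The recombinant classes are h+ m and h m+: 16 + 14 = 30.
Recombination frequency = 30/284 = 0.1056 ≈ 10.6%, i.e. 10.6 map units.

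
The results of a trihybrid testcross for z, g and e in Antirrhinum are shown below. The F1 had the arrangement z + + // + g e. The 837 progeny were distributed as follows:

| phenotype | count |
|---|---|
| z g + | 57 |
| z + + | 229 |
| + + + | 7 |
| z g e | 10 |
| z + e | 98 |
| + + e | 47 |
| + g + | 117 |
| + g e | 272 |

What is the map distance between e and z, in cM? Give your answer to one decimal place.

The two rarest classes, + + + and z g e, are the double crossovers. Comparing them with the parentals, only the z allele has switched, so z is the middle locus and the order is g – z – e.
Crossovers in the z–e interval produce the single-crossover classes z + e and + g + (98 + 117 = 215) plus the double crossovers (17).
RF(z–e) = (215 + 17) / 837 = 232/837 = 0.2772 → 27.7 cM.

27.7 cM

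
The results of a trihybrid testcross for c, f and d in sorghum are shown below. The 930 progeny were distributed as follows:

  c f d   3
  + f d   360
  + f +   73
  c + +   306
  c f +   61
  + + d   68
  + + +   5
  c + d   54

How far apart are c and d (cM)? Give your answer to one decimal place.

14.5 cM

The two most frequent reciprocal classes, c + + and + f d, are the parental types, so the F1 was c + + / + f d.
The two rarest classes, + + + and c f d, are the double crossovers. Comparing them with the parentals, only the c allele has switched, so c is the middle locus and the order is d – c – f.
Crossovers in the d–c interval produce the single-crossover classes c + d and + f + (54 + 73 = 127) plus the double crossovers (8).
RF(d–c) = (127 + 8) / 930 = 135/930 = 0.1452 → 14.5 cM.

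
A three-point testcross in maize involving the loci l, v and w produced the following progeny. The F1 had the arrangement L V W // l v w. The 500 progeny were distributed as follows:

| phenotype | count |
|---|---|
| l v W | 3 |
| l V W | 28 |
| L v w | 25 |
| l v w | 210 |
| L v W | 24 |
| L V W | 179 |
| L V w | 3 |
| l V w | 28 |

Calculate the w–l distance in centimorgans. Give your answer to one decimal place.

11.8 centimorgans

The two rarest classes, L V w and l v W, are the double crossovers. Comparing them with the parentals, only the w allele has switched, so w is the middle locus and the order is l – w – v.
Crossovers in the l–w interval produce the single-crossover classes l V W and L v w (28 + 25 = 53) plus the double crossovers (6).
RF(l–w) = (53 + 6) / 500 = 59/500 = 0.1180 → 11.8 centimorgans.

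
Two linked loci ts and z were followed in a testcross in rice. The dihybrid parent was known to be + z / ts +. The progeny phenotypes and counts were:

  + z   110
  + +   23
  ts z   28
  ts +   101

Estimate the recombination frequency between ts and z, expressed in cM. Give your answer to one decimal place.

The recombinant classes are + + and ts z: 23 + 28 = 51.
Recombination frequency = 51/262 = 0.1947 ≈ 19.5%, i.e. 19.5 cM.

19.5 cM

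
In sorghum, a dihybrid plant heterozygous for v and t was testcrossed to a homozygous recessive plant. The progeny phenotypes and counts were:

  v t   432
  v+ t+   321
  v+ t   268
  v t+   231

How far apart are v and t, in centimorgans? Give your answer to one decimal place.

39.9 centimorgans

The two most frequent classes, v+ t+ (321) and v t (432), are the parental types, so the F1 was v+ t+ / v t.
The recombinant classes are v+ t and v t+: 268 + 231 = 499.
Recombination frequency = 499/1252 = 0.3986 ≈ 39.9%, i.e. 39.9 centimorgans.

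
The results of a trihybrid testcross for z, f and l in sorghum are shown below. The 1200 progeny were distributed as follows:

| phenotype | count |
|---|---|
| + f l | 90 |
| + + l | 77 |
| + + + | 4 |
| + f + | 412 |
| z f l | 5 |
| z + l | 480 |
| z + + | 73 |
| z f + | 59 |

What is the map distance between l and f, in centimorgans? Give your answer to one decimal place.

14.3 centimorgans

The two most frequent reciprocal classes, z + l and + f +, are the parental types, so the F1 was z + l / + f +.
The two rarest classes, z f l and + + +, are the double crossovers. Comparing them with the parentals, only the f allele has switched, so f is the middle locus and the order is l – f – z.
Crossovers in the l–f interval produce the single-crossover classes z + + and + f l (73 + 90 = 163) plus the double crossovers (9).
RF(l–f) = (163 + 9) / 1200 = 172/1200 = 0.1433 → 14.3 centimorgans.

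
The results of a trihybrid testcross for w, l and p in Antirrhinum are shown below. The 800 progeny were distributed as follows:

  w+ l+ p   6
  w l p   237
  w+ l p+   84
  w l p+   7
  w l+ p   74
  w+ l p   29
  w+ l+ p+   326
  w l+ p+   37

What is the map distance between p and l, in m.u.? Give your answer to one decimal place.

21.4 m.u.

The two most frequent reciprocal classes, w l p and w+ l+ p+, are the parental types, so the F1 was w l p / w+ l+ p+.
The two rarest classes, w l p+ and w+ l+ p, are the double crossovers. Comparing them with the parentals, only the p allele has switched, so p is the middle locus and the order is l – p – w.
Crossovers in the l–p interval produce the single-crossover classes w l+ p and w+ l p+ (74 + 84 = 158) plus the double crossovers (13).
RF(l–p) = (158 + 13) / 800 = 171/800 = 0.2137 → 21.4 m.u.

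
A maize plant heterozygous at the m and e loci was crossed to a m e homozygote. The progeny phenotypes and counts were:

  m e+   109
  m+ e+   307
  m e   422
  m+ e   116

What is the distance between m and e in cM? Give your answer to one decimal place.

23.6 cM

The two most frequent classes, m+ e+ (307) and m e (422), are the parental types, so the F1 was m+ e+ / m e.
The recombinant classes are m+ e and m e+: 116 + 109 = 225.
Recombination frequency = 225/954 = 0.2358 ≈ 23.6%, i.e. 23.6 cM.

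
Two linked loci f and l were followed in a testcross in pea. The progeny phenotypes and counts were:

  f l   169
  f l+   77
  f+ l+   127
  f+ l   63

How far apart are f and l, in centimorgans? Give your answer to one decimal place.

The two most frequent classes, f+ l+ (127) and f l (169), are the parental types, so the F1 was f+ l+ / f l.
The recombinant classes are f+ l and f l+: 63 + 77 = 140.
Recombination frequency = 140/436 = 0.3211 ≈ 32.1%, i.e. 32.1 centimorgans.

32.1 centimorgans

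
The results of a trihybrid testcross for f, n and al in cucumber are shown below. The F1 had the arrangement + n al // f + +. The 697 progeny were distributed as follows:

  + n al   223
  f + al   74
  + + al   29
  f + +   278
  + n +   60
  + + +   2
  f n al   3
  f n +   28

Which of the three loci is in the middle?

f

The two rarest classes, f n al and + + +, are the double crossovers. Comparing them with the parentals, only the f allele has switched, so f is the middle locus and the order is n – f – al.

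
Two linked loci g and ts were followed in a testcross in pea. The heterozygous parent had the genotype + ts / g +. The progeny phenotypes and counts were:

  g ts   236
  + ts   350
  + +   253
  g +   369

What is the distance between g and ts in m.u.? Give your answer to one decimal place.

The recombinant classes are + + and g ts: 253 + 236 = 489.
Recombination frequency = 489/1208 = 0.4048 ≈ 40.5%, i.e. 40.5 m.u.

40.5 m.u.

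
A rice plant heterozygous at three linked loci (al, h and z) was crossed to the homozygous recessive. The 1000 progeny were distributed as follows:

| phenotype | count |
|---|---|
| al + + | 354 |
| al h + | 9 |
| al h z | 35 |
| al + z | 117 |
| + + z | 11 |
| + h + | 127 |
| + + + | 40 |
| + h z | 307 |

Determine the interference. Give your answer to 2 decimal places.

0.20

The two most frequent reciprocal classes, al + + and + h z, are the parental types, so the F1 was al + + / + h z.
The two rarest classes, al h + and + + z, are the double crossovers. Comparing them with the parentals, only the h allele has switched, so h is the middle locus and the order is z – h – al.
z–h: (244 + 20)/1000 = 0.2640; h–al: (75 + 20)/1000 = 0.0950.
Expected DCO frequency = 0.2640 × 0.0950 ≈ 0.02508; observed = 20/1000 ≈ 0.02000.
Coefficient of coincidence = 0.02000/0.02508 ≈ 0.80; interference = 1 − 0.80 = 0.20.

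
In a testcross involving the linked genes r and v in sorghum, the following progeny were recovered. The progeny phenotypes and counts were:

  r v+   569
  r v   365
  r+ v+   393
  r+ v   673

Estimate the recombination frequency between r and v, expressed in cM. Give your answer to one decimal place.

37.9 cM

The two most frequent classes, r+ v (673) and r v+ (569), are the parental types, so the F1 was r+ v / r v+.
The recombinant classes are r+ v+ and r v: 393 + 365 = 758.
Recombination frequency = 758/2000 = 0.3790 ≈ 37.9%, i.e. 37.9 cM.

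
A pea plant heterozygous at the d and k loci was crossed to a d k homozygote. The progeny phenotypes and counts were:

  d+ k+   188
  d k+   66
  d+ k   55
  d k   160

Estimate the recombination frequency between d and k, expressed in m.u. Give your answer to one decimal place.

The two most frequent classes, d+ k+ (188) and d k (160), are the parental types, so the F1 was d+ k+ / d k.
The recombinant classes are d+ k and d k+: 55 + 66 = 121.
Recombination frequency = 121/469 = 0.2580 ≈ 25.8%, i.e. 25.8 m.u.

25.8 m.u.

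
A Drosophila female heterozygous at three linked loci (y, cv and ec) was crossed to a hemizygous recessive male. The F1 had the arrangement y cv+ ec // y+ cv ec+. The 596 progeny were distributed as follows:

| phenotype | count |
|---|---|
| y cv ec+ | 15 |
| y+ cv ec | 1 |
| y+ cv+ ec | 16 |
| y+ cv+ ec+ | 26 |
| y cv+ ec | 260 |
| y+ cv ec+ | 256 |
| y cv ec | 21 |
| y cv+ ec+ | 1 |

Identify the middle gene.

The two rarest classes, y cv+ ec+ and y+ cv ec, are the double crossovers. Comparing them with the parentals, only the ec allele has switched, so ec is the middle locus and the order is cv – ec – y.

ec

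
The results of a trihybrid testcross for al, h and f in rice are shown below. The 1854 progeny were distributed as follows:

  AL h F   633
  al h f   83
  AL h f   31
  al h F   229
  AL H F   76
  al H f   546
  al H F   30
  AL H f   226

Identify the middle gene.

The two most frequent reciprocal classes, AL h F and al H f, are the parental types, so the F1 was AL h F / al H f.
The two rarest classes, AL h f and al H F, are the double crossovers. Comparing them with the parentals, only the f allele has switched, so f is the middle locus and the order is al – f – h.

f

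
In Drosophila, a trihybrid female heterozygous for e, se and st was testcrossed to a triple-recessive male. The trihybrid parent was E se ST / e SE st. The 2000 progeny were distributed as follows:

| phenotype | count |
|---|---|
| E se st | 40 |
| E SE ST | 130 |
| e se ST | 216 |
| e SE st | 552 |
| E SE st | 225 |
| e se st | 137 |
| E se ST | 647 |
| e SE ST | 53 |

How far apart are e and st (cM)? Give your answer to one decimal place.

26.7 cM

The two rarest classes, E se st and e SE ST, are the double crossovers. Comparing them with the parentals, only the st allele has switched, so st is the middle locus and the order is e – st – se.
Crossovers in the e–st interval produce the single-crossover classes e se ST and E SE st (216 + 225 = 441) plus the double crossovers (93).
RF(e–st) = (441 + 93) / 2000 = 534/2000 = 0.2670 → 26.7 cM.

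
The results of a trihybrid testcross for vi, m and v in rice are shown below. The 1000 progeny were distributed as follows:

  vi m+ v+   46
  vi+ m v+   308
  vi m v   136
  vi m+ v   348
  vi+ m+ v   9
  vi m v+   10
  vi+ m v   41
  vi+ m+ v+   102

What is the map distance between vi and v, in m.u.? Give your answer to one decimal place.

10.6 m.u.

The two most frequent reciprocal classes, vi+ m v+ and vi m+ v, are the parental types, so the F1 was vi+ m v+ / vi m+ v.
The two rarest classes, vi m v+ and vi+ m+ v, are the double crossovers. Comparing them with the parentals, only the vi allele has switched, so vi is the middle locus and the order is m – vi – v.
Crossovers in the vi–v interval produce the single-crossover classes vi+ m v and vi m+ v+ (41 + 46 = 87) plus the double crossovers (19).
RF(vi–v) = (87 + 19) / 1000 = 106/1000 = 0.1060 → 10.6 m.u.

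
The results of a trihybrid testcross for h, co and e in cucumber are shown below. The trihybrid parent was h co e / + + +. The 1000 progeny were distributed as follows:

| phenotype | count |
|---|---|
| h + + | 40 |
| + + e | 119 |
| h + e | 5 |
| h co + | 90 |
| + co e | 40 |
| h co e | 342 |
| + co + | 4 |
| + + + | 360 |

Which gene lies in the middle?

co

The two rarest classes, h + e and + co +, are the double crossovers. Comparing them with the parentals, only the co allele has switched, so co is the middle locus and the order is e – co – h.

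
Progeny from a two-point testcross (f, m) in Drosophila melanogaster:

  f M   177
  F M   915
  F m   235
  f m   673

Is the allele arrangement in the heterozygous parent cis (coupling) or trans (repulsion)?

cis

The two most frequent classes are F M (915) and f m (673); these are the parental (non-recombinant) types.
So the F1 carried F M on one chromosome and f m on the other — the recessive alleles are on the same chromosome (cis / coupling).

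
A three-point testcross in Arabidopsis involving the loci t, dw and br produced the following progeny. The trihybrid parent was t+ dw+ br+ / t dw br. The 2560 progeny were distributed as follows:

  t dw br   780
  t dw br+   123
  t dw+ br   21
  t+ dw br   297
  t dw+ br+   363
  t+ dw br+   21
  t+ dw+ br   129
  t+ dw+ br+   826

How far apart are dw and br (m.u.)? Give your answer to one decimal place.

11.5 m.u.

The two rarest classes, t+ dw br+ and t dw+ br, are the double crossovers. Comparing them with the parentals, only the dw allele has switched, so dw is the middle locus and the order is t – dw – br.
Crossovers in the dw–br interval produce the single-crossover classes t+ dw+ br and t dw br+ (129 + 123 = 252) plus the double crossovers (42).
RF(dw–br) = (252 + 42) / 2560 = 294/2560 = 0.1148 → 11.5 m.u.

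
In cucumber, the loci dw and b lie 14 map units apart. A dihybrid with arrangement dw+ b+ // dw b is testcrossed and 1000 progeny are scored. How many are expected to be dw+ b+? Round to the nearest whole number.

430

A map distance of 14 map units corresponds to a recombination frequency of 0.140.
The F1 is dw+ b+ / dw b, so dw+ b+ is a parental gamete class with expected frequency (1 − r)/2 = 0.860/2 = 0.4300.
Expected number = 0.4300 × 1000 = 430.00 ≈ 430.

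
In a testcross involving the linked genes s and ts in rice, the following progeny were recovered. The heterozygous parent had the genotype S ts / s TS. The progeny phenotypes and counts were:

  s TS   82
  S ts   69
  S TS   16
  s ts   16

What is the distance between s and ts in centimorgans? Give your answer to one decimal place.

17.5 centimorgans

The recombinant classes are S TS and s ts: 16 + 16 = 32.
Recombination frequency = 32/183 = 0.1749 ≈ 17.5%, i.e. 17.5 centimorgans.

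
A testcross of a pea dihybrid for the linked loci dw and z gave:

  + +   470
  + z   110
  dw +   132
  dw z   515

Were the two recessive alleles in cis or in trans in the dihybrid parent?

cis

The two most frequent classes are + + (470) and dw z (515); these are the parental (non-recombinant) types.
So the F1 carried + + on one chromosome and dw z on the other — the recessive alleles are on the same chromosome (cis / coupling).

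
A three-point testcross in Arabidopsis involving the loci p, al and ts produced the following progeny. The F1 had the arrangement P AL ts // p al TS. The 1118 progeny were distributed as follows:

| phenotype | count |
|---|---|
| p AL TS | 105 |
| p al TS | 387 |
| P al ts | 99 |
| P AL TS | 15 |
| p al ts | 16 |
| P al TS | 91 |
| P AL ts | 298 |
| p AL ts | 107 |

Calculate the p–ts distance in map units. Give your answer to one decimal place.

The two rarest classes, P AL TS and p al ts, are the double crossovers. Comparing them with the parentals, only the ts allele has switched, so ts is the middle locus and the order is al – ts – p.
Crossovers in the ts–p interval produce the single-crossover classes p AL ts and P al TS (107 + 91 = 198) plus the double crossovers (31).
RF(ts–p) = (198 + 31) / 1118 = 229/1118 = 0.2048 → 20.5 map units.

20.5 map units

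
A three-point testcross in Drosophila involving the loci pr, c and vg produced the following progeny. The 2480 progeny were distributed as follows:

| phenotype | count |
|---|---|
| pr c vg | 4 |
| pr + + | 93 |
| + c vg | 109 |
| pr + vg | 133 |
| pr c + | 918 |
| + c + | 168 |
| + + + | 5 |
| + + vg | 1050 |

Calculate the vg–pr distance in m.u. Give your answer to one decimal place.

12.5 m.u.

The two most frequent reciprocal classes, pr c + and + + vg, are the parental types, so the F1 was pr c + / + + vg.
The two rarest classes, pr c vg and + + +, are the double crossovers. Comparing them with the parentals, only the vg allele has switched, so vg is the middle locus and the order is pr – vg – c.
Crossovers in the pr–vg interval produce the single-crossover classes + c + and pr + vg (168 + 133 = 301) plus the double crossovers (9).
RF(pr–vg) = (301 + 9) / 2480 = 310/2480 = 0.1250 → 12.5 m.u.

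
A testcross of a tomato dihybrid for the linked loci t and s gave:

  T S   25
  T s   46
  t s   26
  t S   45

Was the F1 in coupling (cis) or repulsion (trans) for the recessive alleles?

trans

The two most frequent classes are T s (46) and t S (45); these are the parental (non-recombinant) types.
So the F1 carried T s on one chromosome and t S on the other — the recessive alleles are on opposite chromosomes (trans / repulsion).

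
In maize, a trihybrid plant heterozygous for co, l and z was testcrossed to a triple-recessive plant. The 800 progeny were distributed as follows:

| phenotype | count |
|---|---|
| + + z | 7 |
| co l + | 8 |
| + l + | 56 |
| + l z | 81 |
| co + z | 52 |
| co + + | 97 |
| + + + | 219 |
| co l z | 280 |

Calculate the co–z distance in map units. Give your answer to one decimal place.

The two most frequent reciprocal classes, co l z and + + +, are the parental types, so the F1 was co l z / + + +.
The two rarest classes, co l + and + + z, are the double crossovers. Comparing them with the parentals, only the z allele has switched, so z is the middle locus and the order is co – z – l.
Crossovers in the co–z interval produce the single-crossover classes + l z and co + + (81 + 97 = 178) plus the double crossovers (15).
RF(co–z) = (178 + 15) / 800 = 193/800 = 0.2412 → 24.1 map units.

24.1 map units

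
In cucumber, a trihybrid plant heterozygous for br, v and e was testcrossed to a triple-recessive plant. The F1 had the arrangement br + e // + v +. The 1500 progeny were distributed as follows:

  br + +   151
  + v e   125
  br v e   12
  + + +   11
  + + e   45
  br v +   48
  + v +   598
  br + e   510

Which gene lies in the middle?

v

The two rarest classes, br v e and + + +, are the double crossovers. Comparing them with the parentals, only the v allele has switched, so v is the middle locus and the order is e – v – br.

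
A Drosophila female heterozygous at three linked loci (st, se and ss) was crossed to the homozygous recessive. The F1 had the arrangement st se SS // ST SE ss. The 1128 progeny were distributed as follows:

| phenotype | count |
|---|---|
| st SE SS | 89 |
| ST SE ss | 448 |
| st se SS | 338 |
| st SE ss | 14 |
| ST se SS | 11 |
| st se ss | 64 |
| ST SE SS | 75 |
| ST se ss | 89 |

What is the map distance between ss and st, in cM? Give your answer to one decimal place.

14.5 cM

The two rarest classes, ST se SS and st SE ss, are the double crossovers. Comparing them with the parentals, only the st allele has switched, so st is the middle locus and the order is se – st – ss.
Crossovers in the st–ss interval produce the single-crossover classes st se ss and ST SE SS (64 + 75 = 139) plus the double crossovers (25).
RF(st–ss) = (139 + 25) / 1128 = 164/1128 = 0.1454 → 14.5 cM.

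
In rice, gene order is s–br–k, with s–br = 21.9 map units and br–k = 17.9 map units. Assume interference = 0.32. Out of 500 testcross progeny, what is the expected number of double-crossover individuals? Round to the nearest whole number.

13

Map distances give recombination frequencies of 0.219 and 0.179 for the two intervals.
With interference 0.32 (so coincidence = 0.68), expected double-crossover frequency = 0.219 × 0.179 × 0.68 = 0.02666.
Expected number = 0.02666 × 500 = 13.33 ≈ 13.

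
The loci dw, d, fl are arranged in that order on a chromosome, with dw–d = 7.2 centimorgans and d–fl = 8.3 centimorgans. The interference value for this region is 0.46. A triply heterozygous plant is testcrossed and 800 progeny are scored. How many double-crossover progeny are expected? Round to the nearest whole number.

Map distances give recombination frequencies of 0.072 and 0.083 for the two intervals.
With interference 0.46 (so coincidence = 0.54), expected double-crossover frequency = 0.072 × 0.083 × 0.54 = 0.00323.
Expected number = 0.00323 × 800 = 2.58 ≈ 3.

3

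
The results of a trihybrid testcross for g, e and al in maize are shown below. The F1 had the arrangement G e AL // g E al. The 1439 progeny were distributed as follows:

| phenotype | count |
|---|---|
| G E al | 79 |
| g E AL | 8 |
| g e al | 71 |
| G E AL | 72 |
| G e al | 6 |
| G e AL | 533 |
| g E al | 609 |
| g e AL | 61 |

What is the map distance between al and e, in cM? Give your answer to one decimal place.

The two rarest classes, G e al and g E AL, are the double crossovers. Comparing them with the parentals, only the al allele has switched, so al is the middle locus and the order is e – al – g.
Crossovers in the e–al interval produce the single-crossover classes G E AL and g e al (72 + 71 = 143) plus the double crossovers (14).
RF(e–al) = (143 + 14) / 1439 = 157/1439 = 0.1091 → 10.9 cM.

10.9 cM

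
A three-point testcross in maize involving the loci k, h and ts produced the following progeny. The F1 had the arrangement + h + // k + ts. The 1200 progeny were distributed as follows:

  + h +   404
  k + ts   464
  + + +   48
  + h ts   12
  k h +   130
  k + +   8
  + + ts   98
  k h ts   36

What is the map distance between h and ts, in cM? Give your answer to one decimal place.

8.7 cM

The two rarest classes, + h ts and k + +, are the double crossovers. Comparing them with the parentals, only the ts allele has switched, so ts is the middle locus and the order is k – ts – h.
Crossovers in the ts–h interval produce the single-crossover classes + + + and k h ts (48 + 36 = 84) plus the double crossovers (20).
RF(ts–h) = (84 + 20) / 1200 = 104/1200 = 0.0867 → 8.7 cM.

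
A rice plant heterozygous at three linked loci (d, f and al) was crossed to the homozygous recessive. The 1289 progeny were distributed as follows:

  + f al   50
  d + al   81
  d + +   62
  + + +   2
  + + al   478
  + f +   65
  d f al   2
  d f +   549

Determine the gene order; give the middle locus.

The two most frequent reciprocal classes, d f + and + + al, are the parental types, so the F1 was d f + / + + al.
The two rarest classes, d f al and + + +, are the double crossovers. Comparing them with the parentals, only the al allele has switched, so al is the middle locus and the order is d – al – f.

al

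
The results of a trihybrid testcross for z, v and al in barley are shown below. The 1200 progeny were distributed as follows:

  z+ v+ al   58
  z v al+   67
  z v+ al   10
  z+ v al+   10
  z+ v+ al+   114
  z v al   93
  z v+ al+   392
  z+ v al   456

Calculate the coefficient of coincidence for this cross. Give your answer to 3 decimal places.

0.729

The two most frequent reciprocal classes, z v+ al+ and z+ v al, are the parental types, so the F1 was z v+ al+ / z+ v al.
The two rarest classes, z v+ al and z+ v al+, are the double crossovers. Comparing them with the parentals, only the al allele has switched, so al is the middle locus and the order is v – al – z.
v–al: (125 + 20)/1200 = 0.1208; al–z: (207 + 20)/1200 = 0.1892.
Expected DCO frequency = 0.1208 × 0.1892 ≈ 0.02286; observed = 20/1200 ≈ 0.01667.
Coefficient of coincidence = 0.01667/0.02286 ≈ 0.729.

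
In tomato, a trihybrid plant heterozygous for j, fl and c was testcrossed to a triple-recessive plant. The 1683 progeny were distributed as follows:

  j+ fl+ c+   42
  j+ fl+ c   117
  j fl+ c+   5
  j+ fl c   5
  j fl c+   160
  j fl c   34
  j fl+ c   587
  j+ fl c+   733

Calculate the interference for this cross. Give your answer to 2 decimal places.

0.32

The two most frequent reciprocal classes, j+ fl c+ and j fl+ c, are the parental types, so the F1 was j+ fl c+ / j fl+ c.
The two rarest classes, j+ fl c and j fl+ c+, are the double crossovers. Comparing them with the parentals, only the c allele has switched, so c is the middle locus and the order is fl – c – j.
fl–c: (76 + 10)/1683 = 0.0511; c–j: (277 + 10)/1683 = 0.1705.
Expected DCO frequency = 0.0511 × 0.1705 ≈ 0.00871; observed = 10/1683 ≈ 0.00594.
Coefficient of coincidence = 0.00594/0.00871 ≈ 0.68; interference = 1 − 0.68 = 0.32.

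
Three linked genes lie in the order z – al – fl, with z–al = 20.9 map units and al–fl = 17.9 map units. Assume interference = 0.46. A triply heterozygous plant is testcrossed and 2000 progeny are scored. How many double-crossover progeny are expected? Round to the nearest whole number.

Map distances give recombination frequencies of 0.209 and 0.179 for the two intervals.
With interference 0.46 (so coincidence = 0.54), expected double-crossover frequency = 0.209 × 0.179 × 0.54 = 0.02020.
Expected number = 0.02020 × 2000 = 40.40 ≈ 40.

40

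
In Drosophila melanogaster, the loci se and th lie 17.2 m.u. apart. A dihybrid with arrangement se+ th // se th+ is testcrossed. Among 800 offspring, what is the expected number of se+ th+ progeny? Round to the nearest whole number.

A map distance of 17.2 m.u. corresponds to a recombination frequency of 0.172.
The F1 is se+ th / se th+, so se+ th+ is a recombinant gamete class with expected frequency r/2 = 0.172/2 = 0.0860.
Expected number = 0.0860 × 800 = 68.80 ≈ 69.

69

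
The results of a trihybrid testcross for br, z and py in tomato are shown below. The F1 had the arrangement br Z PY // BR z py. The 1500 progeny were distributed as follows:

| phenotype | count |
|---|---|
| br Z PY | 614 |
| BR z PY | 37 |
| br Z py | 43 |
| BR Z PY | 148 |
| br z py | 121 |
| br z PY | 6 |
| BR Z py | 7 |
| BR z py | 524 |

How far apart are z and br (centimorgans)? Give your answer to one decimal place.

18.8 centimorgans

The two rarest classes, br z PY and BR Z py, are the double crossovers. Comparing them with the parentals, only the z allele has switched, so z is the middle locus and the order is br – z – py.
Crossovers in the br–z interval produce the single-crossover classes BR Z PY and br z py (148 + 121 = 269) plus the double crossovers (13).
RF(br–z) = (269 + 13) / 1500 = 282/1500 = 0.1880 → 18.8 centimorgans.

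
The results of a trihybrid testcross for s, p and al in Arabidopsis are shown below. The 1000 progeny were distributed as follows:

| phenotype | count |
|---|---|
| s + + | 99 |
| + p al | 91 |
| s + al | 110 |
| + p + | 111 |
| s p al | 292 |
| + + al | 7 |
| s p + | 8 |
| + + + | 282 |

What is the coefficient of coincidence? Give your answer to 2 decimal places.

The two most frequent reciprocal classes, s p al and + + +, are the parental types, so the F1 was s p al / + + +.
The two rarest classes, s p + and + + al, are the double crossovers. Comparing them with the parentals, only the al allele has switched, so al is the middle locus and the order is p – al – s.
p–al: (221 + 15)/1000 = 0.2360; al–s: (190 + 15)/1000 = 0.2050.
Expected DCO frequency = 0.2360 × 0.2050 ≈ 0.04838; observed = 15/1000 ≈ 0.01500.
Coefficient of coincidence = 0.01500/0.04838 ≈ 0.31.

0.31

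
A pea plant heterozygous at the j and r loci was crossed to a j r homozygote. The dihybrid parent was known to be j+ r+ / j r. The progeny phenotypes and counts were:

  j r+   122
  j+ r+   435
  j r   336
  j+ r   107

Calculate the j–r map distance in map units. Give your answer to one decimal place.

22.9 map units

The recombinant classes are j+ r and j r+: 107 + 122 = 229.
Recombination frequency = 229/1000 = 0.2290 ≈ 22.9%, i.e. 22.9 map units.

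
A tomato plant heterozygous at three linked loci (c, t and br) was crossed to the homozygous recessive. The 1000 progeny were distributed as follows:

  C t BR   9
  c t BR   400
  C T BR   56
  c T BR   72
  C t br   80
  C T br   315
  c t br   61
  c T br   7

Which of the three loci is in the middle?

The two most frequent reciprocal classes, C T br and c t BR, are the parental types, so the F1 was C T br / c t BR.
The two rarest classes, c T br and C t BR, are the double crossovers. Comparing them with the parentals, only the c allele has switched, so c is the middle locus and the order is br – c – t.

c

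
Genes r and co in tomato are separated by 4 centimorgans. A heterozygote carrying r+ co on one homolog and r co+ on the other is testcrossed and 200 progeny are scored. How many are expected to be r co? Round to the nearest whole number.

4

A map distance of 4 centimorgans corresponds to a recombination frequency of 0.040.
The F1 is r+ co / r co+, so r co is a recombinant gamete class with expected frequency r/2 = 0.040/2 = 0.0200.
Expected number = 0.0200 × 200 = 4.00 ≈ 4.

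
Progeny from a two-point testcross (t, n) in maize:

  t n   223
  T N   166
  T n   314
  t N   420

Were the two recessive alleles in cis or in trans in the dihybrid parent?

The two most frequent classes are T n (314) and t N (420); these are the parental (non-recombinant) types.
So the F1 carried T n on one chromosome and t N on the other — the recessive alleles are on opposite chromosomes (trans / repulsion).

trans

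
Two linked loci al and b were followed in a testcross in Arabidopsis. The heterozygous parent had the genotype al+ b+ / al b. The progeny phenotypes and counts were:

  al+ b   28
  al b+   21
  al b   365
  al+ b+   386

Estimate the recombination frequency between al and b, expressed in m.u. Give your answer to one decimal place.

6.1 m.u.

The recombinant classes are al+ b and al b+: 28 + 21 = 49.
Recombination frequency = 49/800 = 0.0612 ≈ 6.1%, i.e. 6.1 m.u.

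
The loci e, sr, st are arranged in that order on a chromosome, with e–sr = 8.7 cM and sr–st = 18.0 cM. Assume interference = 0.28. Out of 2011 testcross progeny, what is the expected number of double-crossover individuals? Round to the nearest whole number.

Map distances give recombination frequencies of 0.087 and 0.180 for the two intervals.
With interference 0.28 (so coincidence = 0.72), expected double-crossover frequency = 0.087 × 0.180 × 0.72 = 0.01128.
Expected number = 0.01128 × 2011 = 22.67 ≈ 23.

23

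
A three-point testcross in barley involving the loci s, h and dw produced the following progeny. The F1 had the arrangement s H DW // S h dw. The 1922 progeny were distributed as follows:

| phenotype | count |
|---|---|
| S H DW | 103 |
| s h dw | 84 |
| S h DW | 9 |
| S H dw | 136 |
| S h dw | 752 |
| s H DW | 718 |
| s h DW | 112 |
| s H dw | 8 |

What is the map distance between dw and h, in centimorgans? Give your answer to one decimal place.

The two rarest classes, s H dw and S h DW, are the double crossovers. Comparing them with the parentals, only the dw allele has switched, so dw is the middle locus and the order is s – dw – h.
Crossovers in the dw–h interval produce the single-crossover classes s h DW and S H dw (112 + 136 = 248) plus the double crossovers (17).
RF(dw–h) = (248 + 17) / 1922 = 265/1922 = 0.1379 → 13.8 centimorgans.

13.8 centimorgans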